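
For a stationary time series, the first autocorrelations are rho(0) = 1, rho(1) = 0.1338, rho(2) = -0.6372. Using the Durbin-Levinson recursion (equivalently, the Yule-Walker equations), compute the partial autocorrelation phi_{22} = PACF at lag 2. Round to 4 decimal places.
\phi_{22} = -0.6670

The PACF at lag k is phi_{kk}, the last component of the solution
to the Yule-Walker system G_k phi = r_k where
  (G_k)_{ij} = rho(|i - j|), (r_k)_i = rho(i), i,j = 1..k.
Equivalently, Durbin-Levinson gives phi_{kk} iteratively:
  phi_{11} = rho(1)
  phi_{kk} = [rho(k) - sum_{j=1..k-1} phi_{k-1,j} rho(k-j)]
            / [1 - sum_{j=1..k-1} phi_{k-1,j} rho(j)],
  phi_{k,j} = phi_{k-1,j} - phi_{kk} phi_{k-1,k-j},  j = 1..k-1.
Step k = 1:
  phi_11 = rho(1) = 0.1338.
Step k = 2:
  phi_22 = [rho(2) - phi_11 rho(1)] / [1 - phi_11 rho(1)] = [-0.6372 - (0.1338)(0.1338)] / [1 - (0.1338)(0.1338)]
         = -0.65510244 / 0.98209756 = -0.667.
Therefore phi_{22} = -0.6670.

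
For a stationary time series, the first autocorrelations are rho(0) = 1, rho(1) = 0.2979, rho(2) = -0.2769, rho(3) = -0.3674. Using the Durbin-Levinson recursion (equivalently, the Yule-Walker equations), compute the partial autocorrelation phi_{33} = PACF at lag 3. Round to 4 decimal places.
\phi_{33} = -0.1730

The PACF at lag k is phi_{kk}, the last component of the solution
to the Yule-Walker system G_k phi = r_k where
  (G_k)_{ij} = rho(|i - j|), (r_k)_i = rho(i), i,j = 1..k.
Equivalently, Durbin-Levinson gives phi_{kk} iteratively:
  phi_{11} = rho(1)
  phi_{kk} = [rho(k) - sum_{j=1..k-1} phi_{k-1,j} rho(k-j)]
            / [1 - sum_{j=1..k-1} phi_{k-1,j} rho(j)],
  phi_{k,j} = phi_{k-1,j} - phi_{kk} phi_{k-1,k-j},  j = 1..k-1.
Step k = 1:
  phi_11 = rho(1) = 0.2979.
Step k = 2:
  phi_22 = [rho(2) - phi_11 rho(1)] / [1 - phi_11 rho(1)] = [-0.2769 - (0.2979)(0.2979)] / [1 - (0.2979)(0.2979)]
         = -0.36564441 / 0.91125559 = -0.401253.
  Update: phi_21 = phi_11 - phi_22 phi_11 = 0.2979 - (-0.401253)(0.2979) = 0.417433.
Step k = 3:
  phi_33 = [rho(3) - phi_21 rho(2) - phi_22 rho(1)] / [1 - phi_21 rho(1) - phi_22 rho(2)]
    numerator   = -0.3674 - (0.417433)(-0.2769) - (-0.401253)(0.2979) = -0.1322793
    denominator = 1 - (0.417433)(0.2979) - (-0.401253)(-0.2769) = 0.76453952
  phi_33 = -0.1322793 / 0.76453952 = -0.173.
Therefore phi_{33} = -0.1730.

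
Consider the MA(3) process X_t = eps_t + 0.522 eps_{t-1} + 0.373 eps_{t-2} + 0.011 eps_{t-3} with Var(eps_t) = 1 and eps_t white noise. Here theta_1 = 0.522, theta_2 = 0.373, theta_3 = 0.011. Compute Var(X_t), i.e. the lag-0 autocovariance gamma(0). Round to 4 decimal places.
\gamma(0) = 1.4117

For an MA(q) process X_t = eps_t + sum_i theta_i eps_{t-i} with
Var(eps_t) = sigma^2, the variance is
  gamma(0) = sigma^2 * (1 + sum_i theta_i^2).
  sum_i theta_i^2 = (0.522)^2 + (0.373)^2 + (0.011)^2 = 0.272484 + 0.139129 + 0.000121 = 0.411734.
  gamma(0) = 1 * (1 + 0.411734) = 1 * 1.411734 = 1.411734, which rounds to 1.4117.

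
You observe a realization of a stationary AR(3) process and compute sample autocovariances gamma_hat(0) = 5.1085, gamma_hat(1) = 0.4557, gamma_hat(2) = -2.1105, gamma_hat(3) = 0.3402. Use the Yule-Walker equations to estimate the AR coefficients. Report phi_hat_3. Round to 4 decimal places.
\hat\phi_{3} = 0.1930

The Yule-Walker equations for an AR(p) process read, in matrix form,
  Gamma_p phi = r_p,   with   (Gamma_p)_{ij} = gamma(|i - j|),
                       (r_p)_i = gamma(i),   i,j = 1..p.
Substitute the sample gammas (Toeplitz matrix and right-hand side of size 3):
  Gamma_p = [[5.1085, 0.4557, -2.1105], [0.4557, 5.1085, 0.4557], [-2.1105, 0.4557, 5.1085]]
  r_p     = [0.4557, -2.1105, 0.3402]
Written out (R1..R3):
  (R1) 5.1085 phi_1 + 0.4557 phi_2 - 2.1105 phi_3 = 0.4557
  (R2) 0.4557 phi_1 + 5.1085 phi_2 + 0.4557 phi_3 = -2.1105
  (R3) -2.1105 phi_1 + 0.4557 phi_2 + 5.1085 phi_3 = 0.3402
Gaussian elimination:
  R2 <- R2 - (0.4557/5.1085) R1 = R2 - (0.089204) R1:  5.06785 phi_2 + 0.643966 phi_3 = -2.15115
  R3 <- R3 - (-2.1105/5.1085) R1 = R3 - (-0.413135) R1:  0.643966 phi_2 + 4.236579 phi_3 = 0.528466
  R3 <- R3 - (0.643966/5.06785) R2 = R3 - (0.127069) R2:  4.154751 phi_3 = 0.80181
Back-substitution:
  phi_hat_3 = 0.80181 / 4.154751 = 0.192986
  phi_hat_2 = (-2.15115 - (0.643966)(0.192986)) / 5.06785 = -0.448993
  phi_hat_1 = (0.4557 - (0.4557)(-0.448993) - (-2.1105)(0.192986)) / 5.1085 = 0.208986
So phi_hat = [0.2090, -0.4490, 0.1930].
Therefore phi_hat_3 = 0.1930.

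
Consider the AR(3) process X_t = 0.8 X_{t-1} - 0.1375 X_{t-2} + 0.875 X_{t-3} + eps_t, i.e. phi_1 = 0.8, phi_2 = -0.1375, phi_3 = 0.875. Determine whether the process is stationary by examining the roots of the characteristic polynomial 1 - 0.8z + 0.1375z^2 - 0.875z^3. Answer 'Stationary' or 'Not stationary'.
\text{Not stationary}

The AR(p) characteristic polynomial is P(z) = 1 - 0.8z + 0.1375z^2 - 0.875z^3.
Stationarity requires all roots to lie outside the unit circle, i.e. |z| > 1 for every root.
Degree 3: look for a simple real root z0 first, then factor out (1 - z/z0) and solve the remaining quadratic.
Testing z0 = 0.8: P(0.8) = 1 + (-0.8)(0.8) + (0.1375)(0.8)^2 + (-0.875)(0.8)^3
  = 1 + (-0.64) + (0.088) + (-0.448) = 0.  So z_0 = 0.8 is a root, |z_0| = 0.8.
Divide out the factor (1 - 1.25 z) = (1 - z/z0) (since 1/z0 = 1.25):
  P(z) = (1 - 1.25 z)(1 + (0.45) z + (0.7) z^2)
  [check: z-coef 0.45 - (1.25) = -0.8; z^2-coef 0.7 - (1.25)(0.45) = 0.1375; z^3-coef -(1.25)(0.7) = -0.875.]
Remaining roots from the quadratic factor 1 + (0.45) z + (0.7) z^2:
  Set 1 + (0.45) z + (0.7) z^2 = 0, i.e. a z^2 + b z + c = 0 with a = 0.7, b = 0.45, c = 1.
  Discriminant D = b^2 - 4ac = (0.45)^2 - 4*(0.7)*1 = 0.2025 - (2.8) = -2.5975.
  D < 0, so the roots are the complex-conjugate pair z = (-b +/- i sqrt(-D)) / (2a) = -0.3214 +/- 1.1512i.
  For a conjugate pair |z|^2 = z * conj(z) = (product of roots) = c/a = 1/(0.7) = 1.428571, so |z| = sqrt(1.428571) = 1.1952 for both roots.
Moduli of all roots: 0.8000, 1.1952, 1.1952.
All moduli strictly greater than 1? No.
Verdict: Not stationary.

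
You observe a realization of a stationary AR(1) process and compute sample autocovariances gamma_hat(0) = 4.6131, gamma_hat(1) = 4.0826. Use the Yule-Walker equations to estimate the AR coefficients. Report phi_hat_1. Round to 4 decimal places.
\hat\phi_{1} = 0.8850

The Yule-Walker equations for an AR(p) process read, in matrix form,
  Gamma_p phi = r_p,   with   (Gamma_p)_{ij} = gamma(|i - j|),
                       (r_p)_i = gamma(i),   i,j = 1..p.
Substitute the sample gammas (Toeplitz matrix and right-hand side of size 1):
  Gamma_p = [[4.6131]]
  r_p     = [4.0826]
With p = 1 this is the single equation gamma(0) phi_1 = gamma(1):
  phi_hat_1 = gamma(1) / gamma(0) = 4.0826 / 4.6131 = 0.8850.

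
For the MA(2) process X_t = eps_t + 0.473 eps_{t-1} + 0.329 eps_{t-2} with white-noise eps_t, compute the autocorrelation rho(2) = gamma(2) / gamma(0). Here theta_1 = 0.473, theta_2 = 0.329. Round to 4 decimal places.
\rho(2) = 0.2470

For an MA(q) process with theta_0 = 1, the autocovariance is
  gamma(k) = sigma^2 * sum_{i=0..q-k} theta_i * theta_{i+k},
and rho(k) = gamma(k) / gamma(0). Sigma^2 cancels.
  numerator   = (1)*(0.329) = 0.329.
  denominator = (1)^2 + (0.473)^2 + (0.329)^2 = 1.33197.
  rho(2) = 0.329 / 1.33197 = 0.2470.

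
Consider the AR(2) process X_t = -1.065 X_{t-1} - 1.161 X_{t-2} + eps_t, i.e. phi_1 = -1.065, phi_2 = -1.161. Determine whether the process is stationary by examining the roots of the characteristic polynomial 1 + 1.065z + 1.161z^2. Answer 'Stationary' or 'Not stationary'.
\text{Not stationary}

The AR(p) characteristic polynomial is P(z) = 1 + 1.065z + 1.161z^2.
Stationarity requires all roots to lie outside the unit circle, i.e. |z| > 1 for every root.
Set 1 + (1.065) z + (1.161) z^2 = 0, i.e. a z^2 + b z + c = 0 with a = 1.161, b = 1.065, c = 1.
Discriminant D = b^2 - 4ac = (1.065)^2 - 4*(1.161)*1 = 1.134225 - (4.644) = -3.509775.
D < 0, so the roots are the complex-conjugate pair z = (-b +/- i sqrt(-D)) / (2a) = -0.4587 +/- 0.8068i.
For a conjugate pair |z|^2 = z * conj(z) = (product of roots) = c/a = 1/(1.161) = 0.861326, so |z| = sqrt(0.861326) = 0.9281 for both roots.
Moduli of all roots: 0.9281, 0.9281.
All moduli strictly greater than 1? No.
Verdict: Not stationary.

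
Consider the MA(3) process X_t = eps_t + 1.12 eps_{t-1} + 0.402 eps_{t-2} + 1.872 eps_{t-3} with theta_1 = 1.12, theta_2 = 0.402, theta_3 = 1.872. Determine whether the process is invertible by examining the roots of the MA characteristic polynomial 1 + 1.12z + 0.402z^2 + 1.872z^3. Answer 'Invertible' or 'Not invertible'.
\text{Not invertible}

The MA(q) characteristic polynomial is P(z) = 1 + 1.12z + 0.402z^2 + 1.872z^3.
Invertibility requires all roots to lie outside the unit circle, i.e. |z| > 1 for every root.
Degree 3: look for a simple real root z0 first, then factor out (1 - z/z0) and solve the remaining quadratic.
Testing z0 = -0.625: P(-0.625) = 1 + (1.12)(-0.625) + (0.402)(-0.625)^2 + (1.872)(-0.625)^3
  = 1 + (-0.7) + (0.157031) + (-0.457031) = 0.  So z_0 = -0.625 is a root, |z_0| = 0.625.
Divide out the factor (1 + 1.6 z) = (1 - z/z0) (since 1/z0 = -1.6):
  P(z) = (1 + 1.6 z)(1 + (-0.48) z + (1.17) z^2)
  [check: z-coef -0.48 - (-1.6) = 1.12; z^2-coef 1.17 - (-1.6)(-0.48) = 0.402; z^3-coef -(-1.6)(1.17) = 1.872.]
Remaining roots from the quadratic factor 1 + (-0.48) z + (1.17) z^2:
  Set 1 + (-0.48) z + (1.17) z^2 = 0, i.e. a z^2 + b z + c = 0 with a = 1.17, b = -0.48, c = 1.
  Discriminant D = b^2 - 4ac = (-0.48)^2 - 4*(1.17)*1 = 0.2304 - (4.68) = -4.4496.
  D < 0, so the roots are the complex-conjugate pair z = (-b +/- i sqrt(-D)) / (2a) = 0.2051 +/- 0.9015i.
  For a conjugate pair |z|^2 = z * conj(z) = (product of roots) = c/a = 1/(1.17) = 0.854701, so |z| = sqrt(0.854701) = 0.9245 for both roots.
Moduli of all roots: 0.6250, 0.9245, 0.9245.
All moduli strictly greater than 1? No.
Verdict: Not invertible.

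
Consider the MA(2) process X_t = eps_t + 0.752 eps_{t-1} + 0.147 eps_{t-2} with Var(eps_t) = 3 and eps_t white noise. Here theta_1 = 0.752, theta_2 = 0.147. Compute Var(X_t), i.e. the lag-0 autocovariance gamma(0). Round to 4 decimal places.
\gamma(0) = 4.7613

For an MA(q) process X_t = eps_t + sum_i theta_i eps_{t-i} with
Var(eps_t) = sigma^2, the variance is
  gamma(0) = sigma^2 * (1 + sum_i theta_i^2).
  sum_i theta_i^2 = (0.752)^2 + (0.147)^2 = 0.565504 + 0.021609 = 0.587113.
  gamma(0) = 3 * (1 + 0.587113) = 3 * 1.587113 = 4.761339, which rounds to 4.7613.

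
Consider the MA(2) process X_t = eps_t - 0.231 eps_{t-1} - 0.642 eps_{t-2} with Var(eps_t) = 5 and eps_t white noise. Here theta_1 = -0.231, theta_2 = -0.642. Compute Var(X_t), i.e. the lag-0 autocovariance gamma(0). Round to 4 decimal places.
\gamma(0) = 7.3276

For an MA(q) process X_t = eps_t + sum_i theta_i eps_{t-i} with
Var(eps_t) = sigma^2, the variance is
  gamma(0) = sigma^2 * (1 + sum_i theta_i^2).
  sum_i theta_i^2 = (-0.231)^2 + (-0.642)^2 = 0.053361 + 0.412164 = 0.465525.
  gamma(0) = 5 * (1 + 0.465525) = 5 * 1.465525 = 7.327625, which rounds to 7.3276.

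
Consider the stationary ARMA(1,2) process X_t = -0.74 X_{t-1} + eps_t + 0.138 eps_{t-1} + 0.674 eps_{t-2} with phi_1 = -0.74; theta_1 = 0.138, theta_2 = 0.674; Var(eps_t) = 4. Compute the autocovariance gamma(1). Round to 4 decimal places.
\gamma(1) = -13.3035

Multiply the model equation by X_{t-k} and take expectations. With theta_0 = psi_0 = 1 and psi_j the MA(infinity) weights, this gives
  gamma(k) - sum_i phi_i gamma(k-i) = c_k,
  c_k = sigma^2 * sum_{j=k..q} theta_j psi_{j-k}   (c_k = 0 for k > q),
using gamma(-m) = gamma(m).
psi-weights needed (psi_j = theta_j + sum_i phi_i psi_{j-i}):
  psi_1 = theta_1 + phi_1 = 0.138 + (-0.74) = -0.602
  psi_2 = theta_2 + phi_1 psi_1 = 0.674 + (-0.74)(-0.602) = 1.11948
Right-hand sides:
  c_0 = sigma^2 (1 + theta_1 psi_1 + theta_2 psi_2) = 4 * (1 + (0.138)(-0.602) + (0.674)(1.11948)) = 4 * 1.671454 = 6.685814
  c_1 = sigma^2 (theta_1 + theta_2 psi_1) = 4 * (0.138 + (0.674)(-0.602)) = -1.070992
  c_2 = sigma^2 theta_2 = 4 * (0.674) = 2.696
Equations for k = 0 and k = 1 (AR order 1):
  gamma(0) = phi_1 gamma(1) + c_0
  gamma(1) = phi_1 gamma(0) + c_1
Substituting the second into the first: gamma(0) (1 - phi_1^2) = c_0 + phi_1 c_1, so
  gamma(0) = (c_0 + phi_1 c_1) / (1 - phi_1^2) = (6.685814 + (-0.74)(-1.070992)) / (1 - (-0.74)^2) = 7.478348 / 0.4524 = 16.530389.
  gamma(1) = phi_1 gamma(0) + c_1 = (-0.74)(16.530389) + (-1.070992) = -13.30348.
Therefore gamma(1) = -13.3035 (to 4 decimal places).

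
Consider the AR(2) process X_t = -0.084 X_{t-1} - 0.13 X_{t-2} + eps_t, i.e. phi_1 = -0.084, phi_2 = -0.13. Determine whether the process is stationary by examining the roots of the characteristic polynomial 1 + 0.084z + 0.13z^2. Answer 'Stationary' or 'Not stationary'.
\text{Stationary}

The AR(p) characteristic polynomial is P(z) = 1 + 0.084z + 0.13z^2.
Stationarity requires all roots to lie outside the unit circle, i.e. |z| > 1 for every root.
Set 1 + (0.084) z + (0.13) z^2 = 0, i.e. a z^2 + b z + c = 0 with a = 0.13, b = 0.084, c = 1.
Discriminant D = b^2 - 4ac = (0.084)^2 - 4*(0.13)*1 = 0.007056 - (0.52) = -0.512944.
D < 0, so the roots are the complex-conjugate pair z = (-b +/- i sqrt(-D)) / (2a) = -0.3231 +/- 2.7546i.
For a conjugate pair |z|^2 = z * conj(z) = (product of roots) = c/a = 1/(0.13) = 7.692308, so |z| = sqrt(7.692308) = 2.7735 for both roots.
Moduli of all roots: 2.7735, 2.7735.
All moduli strictly greater than 1? Yes.
Verdict: Stationary.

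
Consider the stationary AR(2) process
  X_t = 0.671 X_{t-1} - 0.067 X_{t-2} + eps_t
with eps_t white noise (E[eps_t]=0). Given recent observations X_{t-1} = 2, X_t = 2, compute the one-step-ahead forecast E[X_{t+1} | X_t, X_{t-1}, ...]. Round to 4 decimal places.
E[X_{t+1} \mid \mathcal F_t] = 1.2080

For an AR(p) model X_t = c + sum_i phi_i X_{t-i} + eps_t, the
one-step-ahead conditional mean is
  E[X_{t+1} | X_t, ...] = c + sum_i phi_i X_{t+1-i}.
Substitute known values:
  E[X_{t+1} | ...] = (0.671) * (2) + (-0.067) * (2)
                   = 1.2080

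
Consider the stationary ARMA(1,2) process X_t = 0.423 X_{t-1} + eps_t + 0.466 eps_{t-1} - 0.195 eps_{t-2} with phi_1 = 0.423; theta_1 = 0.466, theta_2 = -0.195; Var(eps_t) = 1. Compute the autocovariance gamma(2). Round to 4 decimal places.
\gamma(2) = 0.2563

Multiply the model equation by X_{t-k} and take expectations. With theta_0 = psi_0 = 1 and psi_j the MA(infinity) weights, this gives
  gamma(k) - sum_i phi_i gamma(k-i) = c_k,
  c_k = sigma^2 * sum_{j=k..q} theta_j psi_{j-k}   (c_k = 0 for k > q),
using gamma(-m) = gamma(m).
psi-weights needed (psi_j = theta_j + sum_i phi_i psi_{j-i}):
  psi_1 = theta_1 + phi_1 = 0.466 + (0.423) = 0.889
  psi_2 = theta_2 + phi_1 psi_1 = -0.195 + (0.423)(0.889) = 0.181047
Right-hand sides:
  c_0 = sigma^2 (1 + theta_1 psi_1 + theta_2 psi_2) = 1 * (1 + (0.466)(0.889) + (-0.195)(0.181047)) = 1 * 1.37897 = 1.37897
  c_1 = sigma^2 (theta_1 + theta_2 psi_1) = 1 * (0.466 + (-0.195)(0.889)) = 0.292645
  c_2 = sigma^2 theta_2 = 1 * (-0.195) = -0.195
Equations for k = 0 and k = 1 (AR order 1):
  gamma(0) = phi_1 gamma(1) + c_0
  gamma(1) = phi_1 gamma(0) + c_1
Substituting the second into the first: gamma(0) (1 - phi_1^2) = c_0 + phi_1 c_1, so
  gamma(0) = (c_0 + phi_1 c_1) / (1 - phi_1^2) = (1.37897 + (0.423)(0.292645)) / (1 - (0.423)^2) = 1.502759 / 0.821071 = 1.830242.
  gamma(1) = phi_1 gamma(0) + c_1 = (0.423)(1.830242) + (0.292645) = 1.066837.
For k = 2: gamma(2) = phi_1 gamma(1) + c_2
  = (0.423)(1.066837) + (-0.195) = 0.256272.
Therefore gamma(2) = 0.2563 (to 4 decimal places).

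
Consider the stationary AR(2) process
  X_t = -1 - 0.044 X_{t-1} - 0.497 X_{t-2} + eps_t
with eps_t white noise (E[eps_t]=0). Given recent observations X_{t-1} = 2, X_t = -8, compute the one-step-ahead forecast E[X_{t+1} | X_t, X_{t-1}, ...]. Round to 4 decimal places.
E[X_{t+1} \mid \mathcal F_t] = -1.6420

For an AR(p) model X_t = c + sum_i phi_i X_{t-i} + eps_t, the
one-step-ahead conditional mean is
  E[X_{t+1} | X_t, ...] = c + sum_i phi_i X_{t+1-i}.
Substitute known values:
  E[X_{t+1} | ...] = -1 + (-0.044) * (-8) + (-0.497) * (2)
                   = -1.6420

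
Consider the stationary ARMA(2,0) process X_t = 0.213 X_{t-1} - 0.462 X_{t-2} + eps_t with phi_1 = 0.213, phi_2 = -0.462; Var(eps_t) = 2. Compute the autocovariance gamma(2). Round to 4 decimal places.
\gamma(2) = -1.1196

Multiply the model equation by X_{t-k} and take expectations. With theta_0 = psi_0 = 1 and psi_j the MA(infinity) weights, this gives
  gamma(k) - sum_i phi_i gamma(k-i) = c_k,
  c_k = sigma^2 * sum_{j=k..q} theta_j psi_{j-k}   (c_k = 0 for k > q),
using gamma(-m) = gamma(m).
Pure AR (q = 0): c_0 = sigma^2 = 2, c_k = 0 for k >= 1.
Equations for k = 0, 1, 2 (AR order 2, c_2 = 0):
  (E0) gamma(0) = phi_1 gamma(1) + phi_2 gamma(2) + c_0
  (E1) gamma(1) = phi_1 gamma(0) + phi_2 gamma(1) + c_1
  (E2) gamma(2) = phi_1 gamma(1) + phi_2 gamma(0)
From (E1): gamma(1) = A gamma(0) + B with
  A = phi_1 / (1 - phi_2) = 0.213 / 1.462 = 0.145691,   B = c_1 / (1 - phi_2) = 0 / 1.462 = 0.
Insert (E2) into (E0): gamma(0) (1 - phi_2^2) = phi_1 (1 + phi_2) gamma(1) + c_0.
  phi_1 (1 + phi_2) = (0.213)(0.538) = 0.114594,   1 - phi_2^2 = 0.786556.
Replace gamma(1) by A gamma(0) + B and collect gamma(0):
  gamma(0) [0.786556 - (0.114594)(0.145691)] = c_0 = 2
  gamma(0) * 0.769861 = 2
  gamma(0) = 2 / 0.769861 = 2.597873.
  gamma(1) = A gamma(0) = (0.145691)(2.597873) = 0.378486.
  gamma(2) = phi_1 gamma(1) + phi_2 gamma(0) = (0.213)(0.378486) + (-0.462)(2.597873) = -1.1196.
Therefore gamma(2) = -1.1196 (to 4 decimal places).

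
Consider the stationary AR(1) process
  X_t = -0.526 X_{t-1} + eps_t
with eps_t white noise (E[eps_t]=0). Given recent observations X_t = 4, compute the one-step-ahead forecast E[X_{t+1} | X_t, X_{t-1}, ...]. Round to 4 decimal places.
E[X_{t+1} \mid \mathcal F_t] = -2.1040

For an AR(p) model X_t = c + sum_i phi_i X_{t-i} + eps_t, the
one-step-ahead conditional mean is
  E[X_{t+1} | X_t, ...] = c + sum_i phi_i X_{t+1-i}.
Substitute known values:
  E[X_{t+1} | ...] = (-0.526) * (4)
                   = -2.1040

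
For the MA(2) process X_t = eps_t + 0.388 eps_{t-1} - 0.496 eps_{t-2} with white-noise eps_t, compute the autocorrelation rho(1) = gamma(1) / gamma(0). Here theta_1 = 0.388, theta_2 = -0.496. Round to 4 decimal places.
\rho(1) = 0.1400

For an MA(q) process with theta_0 = 1, the autocovariance is
  gamma(k) = sigma^2 * sum_{i=0..q-k} theta_i * theta_{i+k},
and rho(k) = gamma(k) / gamma(0). Sigma^2 cancels.
  numerator   = (1)*(0.388) + (0.388)*(-0.496) = 0.195552.
  denominator = (1)^2 + (0.388)^2 + (-0.496)^2 = 1.39656.
  rho(1) = 0.195552 / 1.39656 = 0.1400.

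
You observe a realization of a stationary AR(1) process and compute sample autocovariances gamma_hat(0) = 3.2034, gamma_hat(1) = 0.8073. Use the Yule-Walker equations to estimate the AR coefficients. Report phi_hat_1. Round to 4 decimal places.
\hat\phi_{1} = 0.2520

The Yule-Walker equations for an AR(p) process read, in matrix form,
  Gamma_p phi = r_p,   with   (Gamma_p)_{ij} = gamma(|i - j|),
                       (r_p)_i = gamma(i),   i,j = 1..p.
Substitute the sample gammas (Toeplitz matrix and right-hand side of size 1):
  Gamma_p = [[3.2034]]
  r_p     = [0.8073]
With p = 1 this is the single equation gamma(0) phi_1 = gamma(1):
  phi_hat_1 = gamma(1) / gamma(0) = 0.8073 / 3.2034 = 0.2520.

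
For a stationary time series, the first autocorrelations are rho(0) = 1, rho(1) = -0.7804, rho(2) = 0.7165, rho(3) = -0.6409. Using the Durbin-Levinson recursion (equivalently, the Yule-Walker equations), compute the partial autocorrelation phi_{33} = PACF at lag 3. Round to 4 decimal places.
\phi_{33} = -0.0579

The PACF at lag k is phi_{kk}, the last component of the solution
to the Yule-Walker system G_k phi = r_k where
  (G_k)_{ij} = rho(|i - j|), (r_k)_i = rho(i), i,j = 1..k.
Equivalently, Durbin-Levinson gives phi_{kk} iteratively:
  phi_{11} = rho(1)
  phi_{kk} = [rho(k) - sum_{j=1..k-1} phi_{k-1,j} rho(k-j)]
            / [1 - sum_{j=1..k-1} phi_{k-1,j} rho(j)],
  phi_{k,j} = phi_{k-1,j} - phi_{kk} phi_{k-1,k-j},  j = 1..k-1.
Step k = 1:
  phi_11 = rho(1) = -0.7804.
Step k = 2:
  phi_22 = [rho(2) - phi_11 rho(1)] / [1 - phi_11 rho(1)] = [0.7165 - (-0.7804)(-0.7804)] / [1 - (-0.7804)(-0.7804)]
         = 0.10747584 / 0.39097584 = 0.274891.
  Update: phi_21 = phi_11 - phi_22 phi_11 = -0.7804 - (0.274891)(-0.7804) = -0.565875.
Step k = 3:
  phi_33 = [rho(3) - phi_21 rho(2) - phi_22 rho(1)] / [1 - phi_21 rho(1) - phi_22 rho(2)]
    numerator   = -0.6409 - (-0.565875)(0.7165) - (0.274891)(-0.7804) = -0.02092552
    denominator = 1 - (-0.565875)(-0.7804) - (0.274891)(0.7165) = 0.36143167
  phi_33 = -0.02092552 / 0.36143167 = -0.0579.
Therefore phi_{33} = -0.0579.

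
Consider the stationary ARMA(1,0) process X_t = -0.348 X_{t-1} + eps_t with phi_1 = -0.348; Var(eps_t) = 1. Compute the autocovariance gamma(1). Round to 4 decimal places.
\gamma(1) = -0.3960

Multiply the model equation by X_{t-k} and take expectations. With theta_0 = psi_0 = 1 and psi_j the MA(infinity) weights, this gives
  gamma(k) - sum_i phi_i gamma(k-i) = c_k,
  c_k = sigma^2 * sum_{j=k..q} theta_j psi_{j-k}   (c_k = 0 for k > q),
using gamma(-m) = gamma(m).
Pure AR (q = 0): c_0 = sigma^2 = 1, c_k = 0 for k >= 1.
Equations for k = 0 and k = 1 (AR order 1):
  gamma(0) = phi_1 gamma(1) + c_0
  gamma(1) = phi_1 gamma(0) + c_1
Substituting the second into the first: gamma(0) (1 - phi_1^2) = c_0 + phi_1 c_1, so
  gamma(0) = c_0 / (1 - phi_1^2) = 1 / (1 - (-0.348)^2) = 1 / 0.878896 = 1.137791.
  gamma(1) = phi_1 gamma(0) = (-0.348)(1.137791) = -0.395951.
Therefore gamma(1) = -0.3960 (to 4 decimal places).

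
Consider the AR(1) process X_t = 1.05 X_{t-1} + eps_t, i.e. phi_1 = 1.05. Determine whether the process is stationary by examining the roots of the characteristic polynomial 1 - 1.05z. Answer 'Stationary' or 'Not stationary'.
\text{Not stationary}

The AR(p) characteristic polynomial is P(z) = 1 - 1.05z.
Stationarity requires all roots to lie outside the unit circle, i.e. |z| > 1 for every root.
This is linear in z: 1 + (-1.05) z = 0  =>  z = -1/(-1.05) = 0.952381,  |z| = 0.952381.
Moduli of all roots: 0.9524.
All moduli strictly greater than 1? No.
Verdict: Not stationary.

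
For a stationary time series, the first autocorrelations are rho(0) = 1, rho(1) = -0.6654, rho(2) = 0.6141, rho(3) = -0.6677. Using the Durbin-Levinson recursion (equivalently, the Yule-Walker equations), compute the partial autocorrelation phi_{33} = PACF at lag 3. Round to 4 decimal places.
\phi_{33} = -0.3570

The PACF at lag k is phi_{kk}, the last component of the solution
to the Yule-Walker system G_k phi = r_k where
  (G_k)_{ij} = rho(|i - j|), (r_k)_i = rho(i), i,j = 1..k.
Equivalently, Durbin-Levinson gives phi_{kk} iteratively:
  phi_{11} = rho(1)
  phi_{kk} = [rho(k) - sum_{j=1..k-1} phi_{k-1,j} rho(k-j)]
            / [1 - sum_{j=1..k-1} phi_{k-1,j} rho(j)],
  phi_{k,j} = phi_{k-1,j} - phi_{kk} phi_{k-1,k-j},  j = 1..k-1.
Step k = 1:
  phi_11 = rho(1) = -0.6654.
Step k = 2:
  phi_22 = [rho(2) - phi_11 rho(1)] / [1 - phi_11 rho(1)] = [0.6141 - (-0.6654)(-0.6654)] / [1 - (-0.6654)(-0.6654)]
         = 0.17134284 / 0.55724284 = 0.307483.
  Update: phi_21 = phi_11 - phi_22 phi_11 = -0.6654 - (0.307483)(-0.6654) = -0.460801.
Step k = 3:
  phi_33 = [rho(3) - phi_21 rho(2) - phi_22 rho(1)] / [1 - phi_21 rho(1) - phi_22 rho(2)]
    numerator   = -0.6677 - (-0.460801)(0.6141) - (0.307483)(-0.6654) = -0.18012297
    denominator = 1 - (-0.460801)(-0.6654) - (0.307483)(0.6141) = 0.50455779
  phi_33 = -0.18012297 / 0.50455779 = -0.357.
Therefore phi_{33} = -0.3570.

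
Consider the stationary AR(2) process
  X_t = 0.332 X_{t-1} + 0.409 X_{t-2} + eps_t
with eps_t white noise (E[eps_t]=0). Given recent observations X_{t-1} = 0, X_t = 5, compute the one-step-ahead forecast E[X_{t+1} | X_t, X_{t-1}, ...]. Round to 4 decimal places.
E[X_{t+1} \mid \mathcal F_t] = 1.6600

For an AR(p) model X_t = c + sum_i phi_i X_{t-i} + eps_t, the
one-step-ahead conditional mean is
  E[X_{t+1} | X_t, ...] = c + sum_i phi_i X_{t+1-i}.
Substitute known values:
  E[X_{t+1} | ...] = (0.332) * (5) + (0.409) * (0)
                   = 1.6600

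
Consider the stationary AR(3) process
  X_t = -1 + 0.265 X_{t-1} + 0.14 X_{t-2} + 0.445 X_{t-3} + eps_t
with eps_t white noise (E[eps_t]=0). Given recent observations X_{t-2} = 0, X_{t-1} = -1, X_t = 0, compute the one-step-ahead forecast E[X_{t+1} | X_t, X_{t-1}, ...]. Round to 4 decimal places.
E[X_{t+1} \mid \mathcal F_t] = -1.1400

For an AR(p) model X_t = c + sum_i phi_i X_{t-i} + eps_t, the
one-step-ahead conditional mean is
  E[X_{t+1} | X_t, ...] = c + sum_i phi_i X_{t+1-i}.
Substitute known values:
  E[X_{t+1} | ...] = -1 + (0.265) * (0) + (0.14) * (-1) + (0.445) * (0)
                   = -1.1400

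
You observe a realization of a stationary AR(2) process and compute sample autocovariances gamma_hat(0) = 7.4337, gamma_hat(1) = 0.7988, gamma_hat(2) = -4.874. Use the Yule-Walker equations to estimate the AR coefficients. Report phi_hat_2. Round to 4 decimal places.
\hat\phi_{2} = -0.6750

The Yule-Walker equations for an AR(p) process read, in matrix form,
  Gamma_p phi = r_p,   with   (Gamma_p)_{ij} = gamma(|i - j|),
                       (r_p)_i = gamma(i),   i,j = 1..p.
Substitute the sample gammas (Toeplitz matrix and right-hand side of size 2):
  Gamma_p = [[7.4337, 0.7988], [0.7988, 7.4337]]
  r_p     = [0.7988, -4.874]
Written out:
  7.4337 phi_1 + 0.7988 phi_2 = 0.7988
  0.7988 phi_1 + 7.4337 phi_2 = -4.874
Solve by Cramer's rule:
  det = gamma(0)^2 - gamma(1)^2 = (7.4337)^2 - (0.7988)^2 = 55.25989569 - 0.63808144 = 54.62181425
  phi_hat_1 = [gamma(1) gamma(0) - gamma(1) gamma(2)] / det = [(0.7988)(7.4337) - (0.7988)(-4.874)] / 54.62181425 = 9.83139076 / 54.62181425 = 0.18
  phi_hat_2 = [gamma(0) gamma(2) - gamma(1)^2] / det = [(7.4337)(-4.874) - (0.7988)^2] / 54.62181425 = -36.86993524 / 54.62181425 = -0.675
So phi_hat = [0.1800, -0.6750].
Therefore phi_hat_2 = -0.6750.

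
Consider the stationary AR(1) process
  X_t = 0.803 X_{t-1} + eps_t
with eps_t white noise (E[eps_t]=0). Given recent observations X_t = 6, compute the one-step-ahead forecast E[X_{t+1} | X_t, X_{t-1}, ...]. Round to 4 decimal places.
E[X_{t+1} \mid \mathcal F_t] = 4.8180

For an AR(p) model X_t = c + sum_i phi_i X_{t-i} + eps_t, the
one-step-ahead conditional mean is
  E[X_{t+1} | X_t, ...] = c + sum_i phi_i X_{t+1-i}.
Substitute known values:
  E[X_{t+1} | ...] = (0.803) * (6)
                   = 4.8180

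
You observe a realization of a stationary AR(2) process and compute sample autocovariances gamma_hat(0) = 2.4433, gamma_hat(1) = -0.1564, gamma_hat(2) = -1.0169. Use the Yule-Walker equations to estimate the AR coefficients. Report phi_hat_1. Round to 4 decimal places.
\hat\phi_{1} = -0.0910

The Yule-Walker equations for an AR(p) process read, in matrix form,
  Gamma_p phi = r_p,   with   (Gamma_p)_{ij} = gamma(|i - j|),
                       (r_p)_i = gamma(i),   i,j = 1..p.
Substitute the sample gammas (Toeplitz matrix and right-hand side of size 2):
  Gamma_p = [[2.4433, -0.1564], [-0.1564, 2.4433]]
  r_p     = [-0.1564, -1.0169]
Written out:
  2.4433 phi_1 - 0.1564 phi_2 = -0.1564
  -0.1564 phi_1 + 2.4433 phi_2 = -1.0169
Solve by Cramer's rule:
  det = gamma(0)^2 - gamma(1)^2 = (2.4433)^2 - (-0.1564)^2 = 5.96971489 - 0.02446096 = 5.94525393
  phi_hat_1 = [gamma(1) gamma(0) - gamma(1) gamma(2)] / det = [(-0.1564)(2.4433) - (-0.1564)(-1.0169)] / 5.94525393 = -0.54117528 / 5.94525393 = -0.091
  phi_hat_2 = [gamma(0) gamma(2) - gamma(1)^2] / det = [(2.4433)(-1.0169) - (-0.1564)^2] / 5.94525393 = -2.50905273 / 5.94525393 = -0.422
So phi_hat = [-0.0910, -0.4220].
Therefore phi_hat_1 = -0.0910.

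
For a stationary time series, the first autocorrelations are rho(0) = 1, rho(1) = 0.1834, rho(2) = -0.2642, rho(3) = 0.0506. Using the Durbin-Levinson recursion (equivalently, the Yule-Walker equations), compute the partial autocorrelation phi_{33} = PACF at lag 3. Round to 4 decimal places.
\phi_{33} = 0.1950

The PACF at lag k is phi_{kk}, the last component of the solution
to the Yule-Walker system G_k phi = r_k where
  (G_k)_{ij} = rho(|i - j|), (r_k)_i = rho(i), i,j = 1..k.
Equivalently, Durbin-Levinson gives phi_{kk} iteratively:
  phi_{11} = rho(1)
  phi_{kk} = [rho(k) - sum_{j=1..k-1} phi_{k-1,j} rho(k-j)]
            / [1 - sum_{j=1..k-1} phi_{k-1,j} rho(j)],
  phi_{k,j} = phi_{k-1,j} - phi_{kk} phi_{k-1,k-j},  j = 1..k-1.
Step k = 1:
  phi_11 = rho(1) = 0.1834.
Step k = 2:
  phi_22 = [rho(2) - phi_11 rho(1)] / [1 - phi_11 rho(1)] = [-0.2642 - (0.1834)(0.1834)] / [1 - (0.1834)(0.1834)]
         = -0.29783556 / 0.96636444 = -0.308202.
  Update: phi_21 = phi_11 - phi_22 phi_11 = 0.1834 - (-0.308202)(0.1834) = 0.239924.
Step k = 3:
  phi_33 = [rho(3) - phi_21 rho(2) - phi_22 rho(1)] / [1 - phi_21 rho(1) - phi_22 rho(2)]
    numerator   = 0.0506 - (0.239924)(-0.2642) - (-0.308202)(0.1834) = 0.17051226
    denominator = 1 - (0.239924)(0.1834) - (-0.308202)(-0.2642) = 0.87457089
  phi_33 = 0.17051226 / 0.87457089 = 0.195.
Therefore phi_{33} = 0.1950.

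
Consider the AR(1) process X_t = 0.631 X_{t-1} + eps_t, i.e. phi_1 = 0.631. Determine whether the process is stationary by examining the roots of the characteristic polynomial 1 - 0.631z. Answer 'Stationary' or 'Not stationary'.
\text{Stationary}

The AR(p) characteristic polynomial is P(z) = 1 - 0.631z.
Stationarity requires all roots to lie outside the unit circle, i.e. |z| > 1 for every root.
This is linear in z: 1 + (-0.631) z = 0  =>  z = -1/(-0.631) = 1.584786,  |z| = 1.584786.
Moduli of all roots: 1.5848.
All moduli strictly greater than 1? Yes.
Verdict: Stationary.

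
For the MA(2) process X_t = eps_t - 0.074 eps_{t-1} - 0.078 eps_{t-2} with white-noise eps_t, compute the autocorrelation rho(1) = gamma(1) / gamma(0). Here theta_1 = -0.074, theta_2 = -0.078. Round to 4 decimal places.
\rho(1) = -0.0674

For an MA(q) process with theta_0 = 1, the autocovariance is
  gamma(k) = sigma^2 * sum_{i=0..q-k} theta_i * theta_{i+k},
and rho(k) = gamma(k) / gamma(0). Sigma^2 cancels.
  numerator   = (1)*(-0.074) + (-0.074)*(-0.078) = -0.068228.
  denominator = (1)^2 + (-0.074)^2 + (-0.078)^2 = 1.01156.
  rho(1) = -0.068228 / 1.01156 = -0.0674.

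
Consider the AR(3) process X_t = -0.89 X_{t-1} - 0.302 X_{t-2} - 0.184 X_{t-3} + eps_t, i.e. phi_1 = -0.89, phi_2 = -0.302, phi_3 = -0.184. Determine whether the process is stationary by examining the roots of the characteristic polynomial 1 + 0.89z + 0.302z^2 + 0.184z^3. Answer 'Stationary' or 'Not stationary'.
\text{Stationary}

The AR(p) characteristic polynomial is P(z) = 1 + 0.89z + 0.302z^2 + 0.184z^3.
Stationarity requires all roots to lie outside the unit circle, i.e. |z| > 1 for every root.
Degree 3: look for a simple real root z0 first, then factor out (1 - z/z0) and solve the remaining quadratic.
Testing z0 = -1.25: P(-1.25) = 1 + (0.89)(-1.25) + (0.302)(-1.25)^2 + (0.184)(-1.25)^3
  = 1 + (-1.1125) + (0.471875) + (-0.359375) = 0.  So z_0 = -1.25 is a root, |z_0| = 1.25.
Divide out the factor (1 + 0.8 z) = (1 - z/z0) (since 1/z0 = -0.8):
  P(z) = (1 + 0.8 z)(1 + (0.09) z + (0.23) z^2)
  [check: z-coef 0.09 - (-0.8) = 0.89; z^2-coef 0.23 - (-0.8)(0.09) = 0.302; z^3-coef -(-0.8)(0.23) = 0.184.]
Remaining roots from the quadratic factor 1 + (0.09) z + (0.23) z^2:
  Set 1 + (0.09) z + (0.23) z^2 = 0, i.e. a z^2 + b z + c = 0 with a = 0.23, b = 0.09, c = 1.
  Discriminant D = b^2 - 4ac = (0.09)^2 - 4*(0.23)*1 = 0.0081 - (0.92) = -0.9119.
  D < 0, so the roots are the complex-conjugate pair z = (-b +/- i sqrt(-D)) / (2a) = -0.1957 +/- 2.0759i.
  For a conjugate pair |z|^2 = z * conj(z) = (product of roots) = c/a = 1/(0.23) = 4.347826, so |z| = sqrt(4.347826) = 2.0851 for both roots.
Moduli of all roots: 1.2500, 2.0851, 2.0851.
All moduli strictly greater than 1? Yes.
Verdict: Stationary.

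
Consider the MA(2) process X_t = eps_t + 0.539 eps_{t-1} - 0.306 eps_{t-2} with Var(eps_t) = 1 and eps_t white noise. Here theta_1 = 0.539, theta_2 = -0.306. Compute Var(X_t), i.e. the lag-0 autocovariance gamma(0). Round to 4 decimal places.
\gamma(0) = 1.3842

For an MA(q) process X_t = eps_t + sum_i theta_i eps_{t-i} with
Var(eps_t) = sigma^2, the variance is
  gamma(0) = sigma^2 * (1 + sum_i theta_i^2).
  sum_i theta_i^2 = (0.539)^2 + (-0.306)^2 = 0.290521 + 0.093636 = 0.384157.
  gamma(0) = 1 * (1 + 0.384157) = 1 * 1.384157 = 1.384157, which rounds to 1.3842.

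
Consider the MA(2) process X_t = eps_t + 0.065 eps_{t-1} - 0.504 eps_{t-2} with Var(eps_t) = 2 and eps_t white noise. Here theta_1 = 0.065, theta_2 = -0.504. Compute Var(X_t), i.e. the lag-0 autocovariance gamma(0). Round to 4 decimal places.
\gamma(0) = 2.5165

For an MA(q) process X_t = eps_t + sum_i theta_i eps_{t-i} with
Var(eps_t) = sigma^2, the variance is
  gamma(0) = sigma^2 * (1 + sum_i theta_i^2).
  sum_i theta_i^2 = (0.065)^2 + (-0.504)^2 = 0.004225 + 0.254016 = 0.258241.
  gamma(0) = 2 * (1 + 0.258241) = 2 * 1.258241 = 2.516482, which rounds to 2.5165.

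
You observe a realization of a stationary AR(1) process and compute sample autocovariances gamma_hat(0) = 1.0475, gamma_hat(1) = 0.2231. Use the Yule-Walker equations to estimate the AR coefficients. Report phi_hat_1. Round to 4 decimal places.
\hat\phi_{1} = 0.2130

The Yule-Walker equations for an AR(p) process read, in matrix form,
  Gamma_p phi = r_p,   with   (Gamma_p)_{ij} = gamma(|i - j|),
                       (r_p)_i = gamma(i),   i,j = 1..p.
Substitute the sample gammas (Toeplitz matrix and right-hand side of size 1):
  Gamma_p = [[1.0475]]
  r_p     = [0.2231]
With p = 1 this is the single equation gamma(0) phi_1 = gamma(1):
  phi_hat_1 = gamma(1) / gamma(0) = 0.2231 / 1.0475 = 0.2130.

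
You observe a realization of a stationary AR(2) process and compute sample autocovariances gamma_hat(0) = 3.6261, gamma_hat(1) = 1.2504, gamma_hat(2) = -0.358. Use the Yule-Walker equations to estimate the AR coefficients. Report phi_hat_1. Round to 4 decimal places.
\hat\phi_{1} = 0.4300

The Yule-Walker equations for an AR(p) process read, in matrix form,
  Gamma_p phi = r_p,   with   (Gamma_p)_{ij} = gamma(|i - j|),
                       (r_p)_i = gamma(i),   i,j = 1..p.
Substitute the sample gammas (Toeplitz matrix and right-hand side of size 2):
  Gamma_p = [[3.6261, 1.2504], [1.2504, 3.6261]]
  r_p     = [1.2504, -0.358]
Written out:
  3.6261 phi_1 + 1.2504 phi_2 = 1.2504
  1.2504 phi_1 + 3.6261 phi_2 = -0.358
Solve by Cramer's rule:
  det = gamma(0)^2 - gamma(1)^2 = (3.6261)^2 - (1.2504)^2 = 13.14860121 - 1.56350016 = 11.58510105
  phi_hat_1 = [gamma(1) gamma(0) - gamma(1) gamma(2)] / det = [(1.2504)(3.6261) - (1.2504)(-0.358)] / 11.58510105 = 4.98171864 / 11.58510105 = 0.43
  phi_hat_2 = [gamma(0) gamma(2) - gamma(1)^2] / det = [(3.6261)(-0.358) - (1.2504)^2] / 11.58510105 = -2.86164396 / 11.58510105 = -0.247
So phi_hat = [0.4300, -0.2470].
Therefore phi_hat_1 = 0.4300.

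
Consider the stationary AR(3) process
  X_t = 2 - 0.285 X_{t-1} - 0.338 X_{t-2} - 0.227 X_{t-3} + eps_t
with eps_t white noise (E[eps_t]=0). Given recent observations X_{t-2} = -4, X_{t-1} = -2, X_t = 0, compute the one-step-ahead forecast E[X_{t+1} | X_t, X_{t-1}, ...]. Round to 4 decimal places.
E[X_{t+1} \mid \mathcal F_t] = 3.5840

For an AR(p) model X_t = c + sum_i phi_i X_{t-i} + eps_t, the
one-step-ahead conditional mean is
  E[X_{t+1} | X_t, ...] = c + sum_i phi_i X_{t+1-i}.
Substitute known values:
  E[X_{t+1} | ...] = 2 + (-0.285) * (0) + (-0.338) * (-2) + (-0.227) * (-4)
                   = 3.5840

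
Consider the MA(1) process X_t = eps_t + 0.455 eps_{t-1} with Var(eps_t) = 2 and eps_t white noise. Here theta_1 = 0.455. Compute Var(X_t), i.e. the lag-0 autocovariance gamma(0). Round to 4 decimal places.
\gamma(0) = 2.4141

For an MA(q) process X_t = eps_t + sum_i theta_i eps_{t-i} with
Var(eps_t) = sigma^2, the variance is
  gamma(0) = sigma^2 * (1 + sum_i theta_i^2).
  sum_i theta_i^2 = (0.455)^2 = 0.207025.
  gamma(0) = 2 * (1 + 0.207025) = 2 * 1.207025 = 2.41405, which rounds to 2.4141.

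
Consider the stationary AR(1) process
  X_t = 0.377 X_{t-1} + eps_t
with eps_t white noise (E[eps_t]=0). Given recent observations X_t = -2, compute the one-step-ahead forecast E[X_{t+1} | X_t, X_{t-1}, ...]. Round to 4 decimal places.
E[X_{t+1} \mid \mathcal F_t] = -0.7540

For an AR(p) model X_t = c + sum_i phi_i X_{t-i} + eps_t, the
one-step-ahead conditional mean is
  E[X_{t+1} | X_t, ...] = c + sum_i phi_i X_{t+1-i}.
Substitute known values:
  E[X_{t+1} | ...] = (0.377) * (-2)
                   = -0.7540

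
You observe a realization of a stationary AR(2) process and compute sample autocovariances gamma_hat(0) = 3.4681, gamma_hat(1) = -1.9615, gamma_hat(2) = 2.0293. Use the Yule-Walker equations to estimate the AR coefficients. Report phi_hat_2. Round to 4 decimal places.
\hat\phi_{2} = 0.3900

The Yule-Walker equations for an AR(p) process read, in matrix form,
  Gamma_p phi = r_p,   with   (Gamma_p)_{ij} = gamma(|i - j|),
                       (r_p)_i = gamma(i),   i,j = 1..p.
Substitute the sample gammas (Toeplitz matrix and right-hand side of size 2):
  Gamma_p = [[3.4681, -1.9615], [-1.9615, 3.4681]]
  r_p     = [-1.9615, 2.0293]
Written out:
  3.4681 phi_1 - 1.9615 phi_2 = -1.9615
  -1.9615 phi_1 + 3.4681 phi_2 = 2.0293
Solve by Cramer's rule:
  det = gamma(0)^2 - gamma(1)^2 = (3.4681)^2 - (-1.9615)^2 = 12.02771761 - 3.84748225 = 8.18023536
  phi_hat_1 = [gamma(1) gamma(0) - gamma(1) gamma(2)] / det = [(-1.9615)(3.4681) - (-1.9615)(2.0293)] / 8.18023536 = -2.8222062 / 8.18023536 = -0.345
  phi_hat_2 = [gamma(0) gamma(2) - gamma(1)^2] / det = [(3.4681)(2.0293) - (-1.9615)^2] / 8.18023536 = 3.19033308 / 8.18023536 = 0.39
So phi_hat = [-0.3450, 0.3900].
Therefore phi_hat_2 = 0.3900.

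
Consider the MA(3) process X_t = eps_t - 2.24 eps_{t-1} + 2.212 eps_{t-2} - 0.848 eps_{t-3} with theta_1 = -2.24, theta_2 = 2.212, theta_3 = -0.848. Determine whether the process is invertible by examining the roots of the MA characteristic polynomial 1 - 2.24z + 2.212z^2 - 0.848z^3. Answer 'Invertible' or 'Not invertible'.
\text{Not invertible}

The MA(q) characteristic polynomial is P(z) = 1 - 2.24z + 2.212z^2 - 0.848z^3.
Invertibility requires all roots to lie outside the unit circle, i.e. |z| > 1 for every root.
Degree 3: look for a simple real root z0 first, then factor out (1 - z/z0) and solve the remaining quadratic.
Testing z0 = 1.25: P(1.25) = 1 + (-2.24)(1.25) + (2.212)(1.25)^2 + (-0.848)(1.25)^3
  = 1 + (-2.8) + (3.45625) + (-1.65625) = 0.  So z_0 = 1.25 is a root, |z_0| = 1.25.
Divide out the factor (1 - 0.8 z) = (1 - z/z0) (since 1/z0 = 0.8):
  P(z) = (1 - 0.8 z)(1 + (-1.44) z + (1.06) z^2)
  [check: z-coef -1.44 - (0.8) = -2.24; z^2-coef 1.06 - (0.8)(-1.44) = 2.212; z^3-coef -(0.8)(1.06) = -0.848.]
Remaining roots from the quadratic factor 1 + (-1.44) z + (1.06) z^2:
  Set 1 + (-1.44) z + (1.06) z^2 = 0, i.e. a z^2 + b z + c = 0 with a = 1.06, b = -1.44, c = 1.
  Discriminant D = b^2 - 4ac = (-1.44)^2 - 4*(1.06)*1 = 2.0736 - (4.24) = -2.1664.
  D < 0, so the roots are the complex-conjugate pair z = (-b +/- i sqrt(-D)) / (2a) = 0.6792 +/- 0.6943i.
  For a conjugate pair |z|^2 = z * conj(z) = (product of roots) = c/a = 1/(1.06) = 0.943396, so |z| = sqrt(0.943396) = 0.9713 for both roots.
Moduli of all roots: 1.2500, 0.9713, 0.9713.
All moduli strictly greater than 1? No.
Verdict: Not invertible.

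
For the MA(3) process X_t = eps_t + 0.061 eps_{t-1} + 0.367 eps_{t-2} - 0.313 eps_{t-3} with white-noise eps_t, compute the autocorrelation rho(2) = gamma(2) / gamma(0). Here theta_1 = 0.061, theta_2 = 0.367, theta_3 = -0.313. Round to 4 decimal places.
\rho(2) = 0.2814

For an MA(q) process with theta_0 = 1, the autocovariance is
  gamma(k) = sigma^2 * sum_{i=0..q-k} theta_i * theta_{i+k},
and rho(k) = gamma(k) / gamma(0). Sigma^2 cancels.
  numerator   = (1)*(0.367) + (0.061)*(-0.313) = 0.347907.
  denominator = (1)^2 + (0.061)^2 + (0.367)^2 + (-0.313)^2 = 1.236379.
  rho(2) = 0.347907 / 1.236379 = 0.2814.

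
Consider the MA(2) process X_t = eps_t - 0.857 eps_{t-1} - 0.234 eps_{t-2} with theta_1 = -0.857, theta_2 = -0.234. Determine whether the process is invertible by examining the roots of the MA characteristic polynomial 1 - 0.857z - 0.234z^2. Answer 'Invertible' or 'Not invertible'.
\text{Not invertible}

The MA(q) characteristic polynomial is P(z) = 1 - 0.857z - 0.234z^2.
Invertibility requires all roots to lie outside the unit circle, i.e. |z| > 1 for every root.
Set 1 + (-0.857) z + (-0.234) z^2 = 0, i.e. a z^2 + b z + c = 0 with a = -0.234, b = -0.857, c = 1.
Discriminant D = b^2 - 4ac = (-0.857)^2 - 4*(-0.234)*1 = 0.734449 - (-0.936) = 1.670449.
D >= 0, so the roots are real: z = (-b +/- sqrt(D)) / (2a) = (0.857 +/- 1.292459) / (-0.468).
  z_1 = (0.857 + 1.292459) / (-0.468) = -4.5929,   |z_1| = 4.5929.
  z_2 = (0.857 - 1.292459) / (-0.468) = 0.9305,   |z_2| = 0.9305.
Moduli of all roots: 4.5929, 0.9305.
All moduli strictly greater than 1? No.
Verdict: Not invertible.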